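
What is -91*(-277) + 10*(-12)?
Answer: 25087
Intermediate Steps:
-91*(-277) + 10*(-12) = 25207 - 120 = 25087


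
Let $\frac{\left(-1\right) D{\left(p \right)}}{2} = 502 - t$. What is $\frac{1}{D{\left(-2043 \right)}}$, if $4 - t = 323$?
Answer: $- \frac{1}{1642} \approx -0.00060901$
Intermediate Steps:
$t = -319$ ($t = 4 - 323 = -319$)
$D{\left(p \right)} = -1642$ ($D{\left(p \right)} = - 2 \left(502 - -319\right) = - 2 \left(502 + 319\right) = \left(-2\right) 821 = -1642$)
$\frac{1}{D{\left(-2043 \right)}} = \frac{1}{-1642} = - \frac{1}{1642}$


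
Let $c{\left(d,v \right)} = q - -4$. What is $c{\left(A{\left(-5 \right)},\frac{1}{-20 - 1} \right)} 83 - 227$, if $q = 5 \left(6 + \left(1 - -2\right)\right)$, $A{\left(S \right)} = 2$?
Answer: $3840$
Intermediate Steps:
$q = 45$ ($q = 5 \left(6 + \left(1 + 2\right)\right) = 5 \left(6 + 3\right) = 5 \cdot 9 = 45$)
$c{\left(d,v \right)} = 49$ ($c{\left(d,v \right)} = 45 - -4 = 45 + 4 = 49$)
$c{\left(A{\left(-5 \right)},\frac{1}{-20 - 1} \right)} 83 - 227 = 49 \cdot 83 - 227 = 4067 - 227 = 3840$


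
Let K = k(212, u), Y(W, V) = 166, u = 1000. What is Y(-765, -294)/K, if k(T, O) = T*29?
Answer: 83/3074 ≈ 0.027001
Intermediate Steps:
k(T, O) = 29*T
K = 6148 (K = 29*212 = 6148)
Y(-765, -294)/K = 166/6148 = 166*(1/6148) = 83/3074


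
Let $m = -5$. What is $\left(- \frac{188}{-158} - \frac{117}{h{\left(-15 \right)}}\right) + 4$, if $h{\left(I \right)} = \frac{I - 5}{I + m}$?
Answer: $- \frac{8833}{79} \approx -111.81$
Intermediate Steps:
$h{\left(I \right)} = 1$ ($h{\left(I \right)} = \frac{I - 5}{I - 5} = \frac{-5 + I}{-5 + I} = 1$)
$\left(- \frac{188}{-158} - \frac{117}{h{\left(-15 \right)}}\right) + 4 = \left(- \frac{188}{-158} - \frac{117}{1}\right) + 4 = \left(\left(-188\right) \left(- \frac{1}{158}\right) - 117\right) + 4 = \left(\frac{94}{79} - 117\right) + 4 = - \frac{9149}{79} + 4 = - \frac{8833}{79}$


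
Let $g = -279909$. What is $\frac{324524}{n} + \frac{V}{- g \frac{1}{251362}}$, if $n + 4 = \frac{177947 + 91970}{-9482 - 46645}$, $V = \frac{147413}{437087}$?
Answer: $- \frac{18726338551159795886}{508321188904725} \approx -36840.0$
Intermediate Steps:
$V = \frac{21059}{62441}$ ($V = 147413 \cdot \frac{1}{437087} = \frac{21059}{62441} \approx 0.33726$)
$n = - \frac{494425}{56127}$ ($n = -4 + \frac{177947 + 91970}{-9482 - 46645} = -4 + \frac{269917}{-56127} = -4 + 269917 \left(- \frac{1}{56127}\right) = -4 - \frac{269917}{56127} = - \frac{494425}{56127} \approx -8.809$)
$\frac{324524}{n} + \frac{V}{- g \frac{1}{251362}} = \frac{324524}{- \frac{494425}{56127}} + \frac{21059}{62441 \frac{\left(-1\right) \left(-279909\right)}{251362}} = 324524 \left(- \frac{56127}{494425}\right) + \frac{21059}{62441 \cdot 279909 \cdot \frac{1}{251362}} = - \frac{18214558548}{494425} + \frac{21059}{62441 \cdot \frac{279909}{251362}} = - \frac{18214558548}{494425} + \frac{21059}{62441} \cdot \frac{251362}{279909} = - \frac{18214558548}{494425} + \frac{311378374}{1028105757} = - \frac{18726338551159795886}{508321188904725}$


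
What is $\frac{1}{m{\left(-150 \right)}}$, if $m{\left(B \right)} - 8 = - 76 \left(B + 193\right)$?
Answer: $- \frac{1}{3260} \approx -0.00030675$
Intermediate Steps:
$m{\left(B \right)} = -14660 - 76 B$ ($m{\left(B \right)} = 8 - 76 \left(B + 193\right) = 8 - 76 \left(193 + B\right) = 8 - \left(14668 + 76 B\right) = -14660 - 76 B$)
$\frac{1}{m{\left(-150 \right)}} = \frac{1}{-14660 - -11400} = \frac{1}{-14660 + 11400} = \frac{1}{-3260} = - \frac{1}{3260}$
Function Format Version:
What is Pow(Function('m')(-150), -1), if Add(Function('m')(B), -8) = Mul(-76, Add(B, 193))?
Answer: Rational(-1, 3260) ≈ -0.00030675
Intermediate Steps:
Function('m')(B) = Add(-14660, Mul(-76, B)) (Function('m')(B) = Add(8, Mul(-76, Add(B, 193))) = Add(8, Mul(-76, Add(193, B))) = Add(8, Add(-14668, Mul(-76, B))) = Add(-14660, Mul(-76, B)))
Pow(Function('m')(-150), -1) = Pow(Add(-14660, Mul(-76, -150)), -1) = Pow(Add(-14660, 11400), -1) = Pow(-3260, -1) = Rational(-1, 3260)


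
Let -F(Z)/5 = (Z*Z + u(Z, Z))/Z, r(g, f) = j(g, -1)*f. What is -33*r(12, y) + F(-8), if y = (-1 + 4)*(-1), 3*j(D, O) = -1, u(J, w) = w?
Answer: 2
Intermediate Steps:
j(D, O) = -1/3 (j(D, O) = (1/3)*(-1) = -1/3)
y = -3 (y = 3*(-1) = -3)
r(g, f) = -f/3
F(Z) = -5*(Z + Z**2)/Z (F(Z) = -5*(Z*Z + Z)/Z = -5*(Z**2 + Z)/Z = -5*(Z + Z**2)/Z)
-33*r(12, y) + F(-8) = -(-11)*(-3) + (-5 - 5*(-8)) = -33*1 + (-5 + 40) = -33 + 35 = 2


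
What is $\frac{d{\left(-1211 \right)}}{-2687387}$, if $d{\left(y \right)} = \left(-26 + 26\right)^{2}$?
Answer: $0$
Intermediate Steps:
$d{\left(y \right)} = 0$ ($d{\left(y \right)} = 0^{2} = 0$)
$\frac{d{\left(-1211 \right)}}{-2687387} = \frac{0}{-2687387} = 0 \left(- \frac{1}{2687387}\right) = 0$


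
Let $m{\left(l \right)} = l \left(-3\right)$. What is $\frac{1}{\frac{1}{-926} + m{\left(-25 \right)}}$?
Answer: $\frac{926}{69449} \approx 0.013334$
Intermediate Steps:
$m{\left(l \right)} = - 3 l$
$\frac{1}{\frac{1}{-926} + m{\left(-25 \right)}} = \frac{1}{\frac{1}{-926} - -75} = \frac{1}{- \frac{1}{926} + 75} = \frac{1}{\frac{69449}{926}} = \frac{926}{69449}$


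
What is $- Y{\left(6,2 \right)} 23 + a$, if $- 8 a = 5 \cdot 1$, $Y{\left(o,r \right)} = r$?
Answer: $- \frac{373}{8} \approx -46.625$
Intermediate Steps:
$a = - \frac{5}{8}$ ($a = - \frac{5 \cdot 1}{8} = \left(- \frac{1}{8}\right) 5 = - \frac{5}{8} \approx -0.625$)
$- Y{\left(6,2 \right)} 23 + a = \left(-1\right) 2 \cdot 23 - \frac{5}{8} = \left(-2\right) 23 - \frac{5}{8} = -46 - \frac{5}{8} = - \frac{373}{8}$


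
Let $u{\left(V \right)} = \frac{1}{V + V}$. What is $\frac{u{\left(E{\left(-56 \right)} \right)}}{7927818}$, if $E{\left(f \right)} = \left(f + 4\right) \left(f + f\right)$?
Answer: $\frac{1}{92343224064} \approx 1.0829 \cdot 10^{-11}$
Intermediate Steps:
$E{\left(f \right)} = 2 f \left(4 + f\right)$ ($E{\left(f \right)} = \left(4 + f\right) 2 f = 2 f \left(4 + f\right)$)
$u{\left(V \right)} = \frac{1}{2 V}$
$\frac{u{\left(E{\left(-56 \right)} \right)}}{7927818} = \frac{\frac{1}{2} \frac{1}{2 \left(-56\right) \left(4 - 56\right)}}{7927818} = \frac{1}{2 \cdot 2 \left(-56\right) \left(-52\right)} \frac{1}{7927818} = \frac{1}{2 \cdot 5824} \cdot \frac{1}{7927818} = \frac{1}{2} \cdot \frac{1}{5824} \cdot \frac{1}{7927818} = \frac{1}{11648} \cdot \frac{1}{7927818} = \frac{1}{92343224064}$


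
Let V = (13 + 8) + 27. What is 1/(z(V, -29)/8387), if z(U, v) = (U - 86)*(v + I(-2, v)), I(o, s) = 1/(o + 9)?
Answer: 58709/7676 ≈ 7.6484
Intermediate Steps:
I(o, s) = 1/(9 + o)
V = 48 (V = 21 + 27 = 48)
z(U, v) = (-86 + U)*(1/7 + v) (z(U, v) = (U - 86)*(v + 1/(9 - 2)) = (-86 + U)*(v + 1/7) = (-86 + U)*(1/7 + v))
1/(z(V, -29)/8387) = 1/((-86/7 - 86*(-29) + (1/7)*48 + 48*(-29))/8387) = 1/((-86/7 + 2494 + 48/7 - 1392)*(1/8387)) = 1/((7676/7)*(1/8387)) = 1/(7676/58709) = 58709/7676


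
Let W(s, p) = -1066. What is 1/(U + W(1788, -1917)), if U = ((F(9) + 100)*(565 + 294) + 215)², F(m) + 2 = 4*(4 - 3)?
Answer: 1/7714634823 ≈ 1.2962e-10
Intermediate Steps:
F(m) = 2 (F(m) = -2 + 4*(4 - 3) = -2 + 4*1 = -2 + 4 = 2)
U = 7714635889 (U = ((2 + 100)*(565 + 294) + 215)² = (102*859 + 215)² = (87618 + 215)² = 87833² = 7714635889)
1/(U + W(1788, -1917)) = 1/(7714635889 - 1066) = 1/7714634823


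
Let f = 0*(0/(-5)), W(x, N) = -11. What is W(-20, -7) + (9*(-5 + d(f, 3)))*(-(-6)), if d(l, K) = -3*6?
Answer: -1253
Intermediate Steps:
f = 0 (f = 0*(0*(-⅕)) = 0*0 = 0)
d(l, K) = -18
W(-20, -7) + (9*(-5 + d(f, 3)))*(-(-6)) = -11 + (9*(-5 - 18))*(-(-6)) = -11 + (9*(-23))*(-1*(-6)) = -11 - 207*6 = -11 - 1242 = -1253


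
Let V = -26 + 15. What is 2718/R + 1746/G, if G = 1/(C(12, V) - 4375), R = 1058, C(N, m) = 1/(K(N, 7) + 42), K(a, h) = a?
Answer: -12122640860/1587 ≈ -7.6387e+6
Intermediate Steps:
V = -11
C(N, m) = 1/(42 + N) (C(N, m) = 1/(N + 42) = 1/(42 + N))
G = -54/236249 (G = 1/(1/(42 + 12) - 4375) = 1/(1/54 - 4375) = 1/(-236249/54) = -54/236249 ≈ -0.00022857)
2718/R + 1746/G = 2718/1058 + 1746/(-54/236249) = 2718*(1/1058) + 1746*(-236249/54) = 1359/529 - 22916153/3 = -12122640860/1587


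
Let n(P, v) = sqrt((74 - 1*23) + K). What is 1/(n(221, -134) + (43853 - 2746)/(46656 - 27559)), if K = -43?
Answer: -785020379/1227777823 + 729390818*sqrt(2)/1227777823 ≈ 0.20076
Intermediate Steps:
n(P, v) = 2*sqrt(2) (n(P, v) = sqrt((74 - 1*23) - 43) = sqrt((74 - 23) - 43) = sqrt(51 - 43) = sqrt(8) = 2*sqrt(2))
1/(n(221, -134) + (43853 - 2746)/(46656 - 27559)) = 1/(2*sqrt(2) + (43853 - 2746)/(46656 - 27559)) = 1/(2*sqrt(2) + 41107/19097) = 1/(41107/19097 + 2*sqrt(2))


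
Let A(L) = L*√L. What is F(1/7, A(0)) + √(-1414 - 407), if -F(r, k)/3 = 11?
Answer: -33 + I*√1821 ≈ -33.0 + 42.673*I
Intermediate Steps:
A(L) = L^(3/2)
F(r, k) = -33 (F(r, k) = -3*11 = -33)
F(1/7, A(0)) + √(-1414 - 407) = -33 + √(-1414 - 407) = -33 + √(-1821) = -33 + I*√1821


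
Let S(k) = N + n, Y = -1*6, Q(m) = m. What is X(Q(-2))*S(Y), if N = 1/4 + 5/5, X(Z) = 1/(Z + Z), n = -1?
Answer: -1/16 ≈ -0.062500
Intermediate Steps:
X(Z) = 1/(2*Z)
N = 5/4 (N = 1*(¼) + 5*(⅕) = ¼ + 1 = 5/4 ≈ 1.2500)
Y = -6
S(k) = ¼ (S(k) = 5/4 - 1 = ¼)
X(Q(-2))*S(Y) = ((½)/(-2))*(¼) = ((½)*(-½))*(¼) = -¼*¼ = -1/16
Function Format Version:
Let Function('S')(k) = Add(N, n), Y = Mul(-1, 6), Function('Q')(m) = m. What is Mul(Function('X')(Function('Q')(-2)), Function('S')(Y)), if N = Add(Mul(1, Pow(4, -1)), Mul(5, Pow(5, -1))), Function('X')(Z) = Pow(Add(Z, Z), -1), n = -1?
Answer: Rational(-1, 16) ≈ -0.062500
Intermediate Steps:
Function('X')(Z) = Mul(Rational(1, 2), Pow(Z, -1)) (Function('X')(Z) = Pow(Mul(2, Z), -1) = Mul(Rational(1, 2), Pow(Z, -1)))
N = Rational(5, 4) (N = Add(Mul(1, Rational(1, 4)), Mul(5, Rational(1, 5))) = Add(Rational(1, 4), 1) = Rational(5, 4) ≈ 1.2500)
Y = -6
Function('S')(k) = Rational(1, 4) (Function('S')(k) = Add(Rational(5, 4), -1) = Rational(1, 4))
Mul(Function('X')(Function('Q')(-2)), Function('S')(Y)) = Mul(Mul(Rational(1, 2), Pow(-2, -1)), Rational(1, 4)) = Mul(Mul(Rational(1, 2), Rational(-1, 2)), Rational(1, 4)) = Mul(Rational(-1, 4), Rational(1, 4)) = Rational(-1, 16)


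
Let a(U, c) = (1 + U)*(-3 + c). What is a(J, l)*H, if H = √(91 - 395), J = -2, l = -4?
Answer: 28*I*√19 ≈ 122.05*I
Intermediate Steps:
H = 4*I*√19 (H = √(-304) = 4*I*√19 ≈ 17.436*I)
a(J, l)*H = (-3 - 4 - 3*(-2) - 2*(-4))*(4*I*√19) = (-3 - 4 + 6 + 8)*(4*I*√19) = 7*(4*I*√19) = 28*I*√19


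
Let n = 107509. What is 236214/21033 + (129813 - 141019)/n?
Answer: 2795492792/251248533 ≈ 11.126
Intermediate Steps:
236214/21033 + (129813 - 141019)/n = 236214/21033 + (129813 - 141019)/107509 = 236214*(1/21033) - 11206*1/107509 = 26246/2337 - 11206/107509 = 2795492792/251248533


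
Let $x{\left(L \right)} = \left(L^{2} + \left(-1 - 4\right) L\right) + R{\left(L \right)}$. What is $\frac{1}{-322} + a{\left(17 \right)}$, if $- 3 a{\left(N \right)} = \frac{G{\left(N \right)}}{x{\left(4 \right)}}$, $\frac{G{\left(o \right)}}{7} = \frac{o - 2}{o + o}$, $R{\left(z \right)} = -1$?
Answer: $\frac{555}{2737} \approx 0.20278$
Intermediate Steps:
$G{\left(o \right)} = \frac{7 \left(-2 + o\right)}{2 o}$ ($G{\left(o \right)} = 7 \frac{o - 2}{o + o} = 7 \frac{-2 + o}{2 o} = \frac{7 \left(-2 + o\right)}{2 o}$)
$x{\left(L \right)} = -1 + L^{2} - 5 L$ ($x{\left(L \right)} = \left(L^{2} + \left(-1 - 4\right) L\right) - 1 = \left(L^{2} - 5 L\right) - 1 = -1 + L^{2} - 5 L$)
$a{\left(N \right)} = \frac{7}{30} - \frac{7}{15 N}$ ($a{\left(N \right)} = - \frac{\left(\frac{7}{2} - \frac{7}{N}\right) \frac{1}{-1 + 4^{2} - 20}}{3} = - \frac{\left(\frac{7}{2} - \frac{7}{N}\right) \frac{1}{-1 + 16 - 20}}{3} = - \frac{\left(\frac{7}{2} - \frac{7}{N}\right) \frac{1}{-5}}{3} = - \frac{\left(\frac{7}{2} - \frac{7}{N}\right) \left(- \frac{1}{5}\right)}{3} = - \frac{- \frac{7}{10} + \frac{7}{5 N}}{3} = \frac{7}{30} - \frac{7}{15 N}$)
$\frac{1}{-322} + a{\left(17 \right)} = \frac{1}{-322} + \frac{7 \left(-2 + 17\right)}{30 \cdot 17} = - \frac{1}{322} + \frac{7}{30} \cdot \frac{1}{17} \cdot 15 = - \frac{1}{322} + \frac{7}{34} = \frac{555}{2737}$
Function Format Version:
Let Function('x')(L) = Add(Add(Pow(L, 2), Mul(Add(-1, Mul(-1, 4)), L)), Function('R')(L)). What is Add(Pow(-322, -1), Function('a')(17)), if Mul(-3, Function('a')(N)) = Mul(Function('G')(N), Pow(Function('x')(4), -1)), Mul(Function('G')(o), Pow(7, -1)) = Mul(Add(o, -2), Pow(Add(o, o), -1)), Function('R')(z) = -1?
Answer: Rational(555, 2737) ≈ 0.20278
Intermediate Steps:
Function('G')(o) = Mul(Rational(7, 2), Pow(o, -1), Add(-2, o)) (Function('G')(o) = Mul(7, Mul(Add(o, -2), Pow(Add(o, o), -1))) = Mul(7, Mul(Add(-2, o), Pow(Mul(2, o), -1))) = Mul(7, Mul(Add(-2, o), Mul(Rational(1, 2), Pow(o, -1)))) = Mul(7, Mul(Rational(1, 2), Pow(o, -1), Add(-2, o))) = Mul(Rational(7, 2), Pow(o, -1), Add(-2, o)))
Function('x')(L) = Add(-1, Pow(L, 2), Mul(-5, L)) (Function('x')(L) = Add(Add(Pow(L, 2), Mul(Add(-1, Mul(-1, 4)), L)), -1) = Add(Add(Pow(L, 2), Mul(Add(-1, -4), L)), -1) = Add(Add(Pow(L, 2), Mul(-5, L)), -1) = Add(-1, Pow(L, 2), Mul(-5, L)))
Function('a')(N) = Add(Rational(7, 30), Mul(Rational(-7, 15), Pow(N, -1))) (Function('a')(N) = Mul(Rational(-1, 3), Mul(Add(Rational(7, 2), Mul(-7, Pow(N, -1))), Pow(Add(-1, Pow(4, 2), Mul(-5, 4)), -1))) = Mul(Rational(-1, 3), Mul(Add(Rational(7, 2), Mul(-7, Pow(N, -1))), Pow(Add(-1, 16, -20), -1))) = Mul(Rational(-1, 3), Mul(Add(Rational(7, 2), Mul(-7, Pow(N, -1))), Pow(-5, -1))) = Mul(Rational(-1, 3), Mul(Add(Rational(7, 2), Mul(-7, Pow(N, -1))), Rational(-1, 5))) = Mul(Rational(-1, 3), Add(Rational(-7, 10), Mul(Rational(7, 5), Pow(N, -1)))) = Add(Rational(7, 30), Mul(Rational(-7, 15), Pow(N, -1))))
Add(Pow(-322, -1), Function('a')(17)) = Add(Pow(-322, -1), Mul(Rational(7, 30), Pow(17, -1), Add(-2, 17))) = Add(Rational(-1, 322), Mul(Rational(7, 30), Rational(1, 17), 15)) = Add(Rational(-1, 322), Rational(7, 34)) = Rational(555, 2737)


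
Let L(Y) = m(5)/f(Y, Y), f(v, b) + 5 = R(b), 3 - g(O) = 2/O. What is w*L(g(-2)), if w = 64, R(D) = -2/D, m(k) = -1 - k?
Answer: 768/11 ≈ 69.818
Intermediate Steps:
g(O) = 3 - 2/O
f(v, b) = -5 - 2/b
L(Y) = -6/(-5 - 2/Y) (L(Y) = (-1 - 1*5)/(-5 - 2/Y) = (-1 - 5)/(-5 - 2/Y) = -6/(-5 - 2/Y))
w*L(g(-2)) = 64*(6*(3 - 2/(-2))/(2 + 5*(3 - 2/(-2)))) = 64*(6*(3 - 2*(-½))/(2 + 5*(3 - 2*(-½)))) = 64*(6*(3 + 1)/(2 + 5*(3 + 1))) = 64*(6*4/(2 + 5*4)) = 64*(6*4/(2 + 20)) = 64*(6*4/22) = 64*(6*4*(1/22)) = 64*(12/11) = 768/11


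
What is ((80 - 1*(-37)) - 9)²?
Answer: 11664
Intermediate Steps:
((80 - 1*(-37)) - 9)² = ((80 + 37) - 9)² = (117 - 9)² = 108² = 11664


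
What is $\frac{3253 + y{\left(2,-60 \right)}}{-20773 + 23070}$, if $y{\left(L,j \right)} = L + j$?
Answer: $\frac{3195}{2297} \approx 1.3909$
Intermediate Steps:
$\frac{3253 + y{\left(2,-60 \right)}}{-20773 + 23070} = \frac{3253 + \left(2 - 60\right)}{-20773 + 23070} = \frac{3253 - 58}{2297} = 3195 \cdot \frac{1}{2297} = \frac{3195}{2297}$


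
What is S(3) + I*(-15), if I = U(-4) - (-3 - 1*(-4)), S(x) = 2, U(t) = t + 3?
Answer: 32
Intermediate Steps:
U(t) = 3 + t
I = -2 (I = (3 - 4) - (-3 - 1*(-4)) = -1 - (-3 + 4) = -1 - 1*1 = -1 - 1 = -2)
S(3) + I*(-15) = 2 - 2*(-15) = 2 + 30 = 32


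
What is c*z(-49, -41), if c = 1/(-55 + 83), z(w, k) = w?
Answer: -7/4 ≈ -1.7500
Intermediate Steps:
c = 1/28 ≈ 0.035714
c*z(-49, -41) = (1/28)*(-49) = -7/4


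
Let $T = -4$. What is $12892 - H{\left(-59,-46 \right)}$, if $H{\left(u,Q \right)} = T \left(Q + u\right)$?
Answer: $12472$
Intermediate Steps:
$H{\left(u,Q \right)} = - 4 Q - 4 u$ ($H{\left(u,Q \right)} = - 4 \left(Q + u\right) = - 4 Q - 4 u$)
$12892 - H{\left(-59,-46 \right)} = 12892 - \left(\left(-4\right) \left(-46\right) - -236\right) = 12892 - \left(184 + 236\right) = 12892 - 420 = 12472$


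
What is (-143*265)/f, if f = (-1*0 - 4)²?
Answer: -37895/16 ≈ -2368.4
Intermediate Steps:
f = 16 (f = (0 - 4)² = (-4)² = 16)
(-143*265)/f = -143*265/16 = -37895*1/16 = -37895/16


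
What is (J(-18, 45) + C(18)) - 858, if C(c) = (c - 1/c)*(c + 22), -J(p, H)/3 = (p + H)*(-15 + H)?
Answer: -23132/9 ≈ -2570.2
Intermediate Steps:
J(p, H) = -3*(-15 + H)*(H + p) (J(p, H) = -3*(p + H)*(-15 + H) = -3*(H + p)*(-15 + H) = -3*(-15 + H)*(H + p))
C(c) = (22 + c)*(c - 1/c) (C(c) = (c - 1/c)*(22 + c) = (22 + c)*(c - 1/c))
(J(-18, 45) + C(18)) - 858 = ((-3*45² + 45*45 + 45*(-18) - 3*45*(-18)) + (-1 + 18² - 22/18 + 22*18)) - 858 = ((-3*2025 + 2025 - 810 + 2430) + (-1 + 324 - 22*1/18 + 396)) - 858 = ((-6075 + 2025 - 810 + 2430) + (-1 + 324 - 11/9 + 396)) - 858 = (-2430 + 6460/9) - 858 = -15410/9 - 858 = -23132/9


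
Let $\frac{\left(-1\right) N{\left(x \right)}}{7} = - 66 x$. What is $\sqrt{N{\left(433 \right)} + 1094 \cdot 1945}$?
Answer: $2 \sqrt{581969} \approx 1525.7$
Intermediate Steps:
$N{\left(x \right)} = 462 x$ ($N{\left(x \right)} = - 7 \left(- 66 x\right) = 462 x$)
$\sqrt{N{\left(433 \right)} + 1094 \cdot 1945} = \sqrt{462 \cdot 433 + 1094 \cdot 1945} = \sqrt{200046 + 2127830} = \sqrt{2327876} = 2 \sqrt{581969}$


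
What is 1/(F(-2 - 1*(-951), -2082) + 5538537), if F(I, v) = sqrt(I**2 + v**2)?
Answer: 5538537/30675386865044 - 5*sqrt(209413)/30675386865044 ≈ 1.8048e-7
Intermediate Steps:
1/(F(-2 - 1*(-951), -2082) + 5538537) = 1/(sqrt((-2 - 1*(-951))**2 + (-2082)**2) + 5538537) = 1/(sqrt((-2 + 951)**2 + 4334724) + 5538537) = 1/(sqrt(949**2 + 4334724) + 5538537) = 1/(sqrt(900601 + 4334724) + 5538537) = 1/(sqrt(5235325) + 5538537) = 1/(5*sqrt(209413) + 5538537) = 1/(5538537 + 5*sqrt(209413))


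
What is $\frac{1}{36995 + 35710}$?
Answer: $\frac{1}{72705} \approx 1.3754 \cdot 10^{-5}$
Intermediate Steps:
$\frac{1}{36995 + 35710} = \frac{1}{72705}$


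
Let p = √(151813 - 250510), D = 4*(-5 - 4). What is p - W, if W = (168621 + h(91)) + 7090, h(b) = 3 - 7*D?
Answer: -175966 + I*√98697 ≈ -1.7597e+5 + 314.16*I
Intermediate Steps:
D = -36 (D = 4*(-9) = -36)
h(b) = 255 (h(b) = 3 - 7*(-36) = 3 + 252 = 255)
p = I*√98697 (p = √(-98697) = I*√98697 ≈ 314.16*I)
W = 175966 (W = (168621 + 255) + 7090 = 168876 + 7090 = 175966)
p - W = I*√98697 - 1*175966 = I*√98697 - 175966 = -175966 + I*√98697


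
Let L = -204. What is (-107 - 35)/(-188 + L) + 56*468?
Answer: 5136839/196 ≈ 26208.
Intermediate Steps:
(-107 - 35)/(-188 + L) + 56*468 = (-107 - 35)/(-188 - 204) + 56*468 = -142/(-392) + 26208 = -142*(-1/392) + 26208 = 71/196 + 26208 = 5136839/196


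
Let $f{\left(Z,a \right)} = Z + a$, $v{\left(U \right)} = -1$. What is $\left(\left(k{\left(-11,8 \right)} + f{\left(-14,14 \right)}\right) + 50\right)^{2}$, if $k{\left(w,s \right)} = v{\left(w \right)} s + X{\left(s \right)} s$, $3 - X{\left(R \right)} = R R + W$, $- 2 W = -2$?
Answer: $206116$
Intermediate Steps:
$W = 1$ ($W = \left(- \frac{1}{2}\right) \left(-2\right) = 1$)
$X{\left(R \right)} = 2 - R^{2}$ ($X{\left(R \right)} = 3 - \left(R R + 1\right) = 3 - \left(R^{2} + 1\right) = 3 - \left(1 + R^{2}\right) = 2 - R^{2}$)
$k{\left(w,s \right)} = - s + s \left(2 - s^{2}\right)$ ($k{\left(w,s \right)} = - s + \left(2 - s^{2}\right) s = - s + s \left(2 - s^{2}\right)$)
$\left(\left(k{\left(-11,8 \right)} + f{\left(-14,14 \right)}\right) + 50\right)^{2} = \left(\left(\left(8 - 8^{3}\right) + \left(-14 + 14\right)\right) + 50\right)^{2} = \left(\left(\left(8 - 512\right) + 0\right) + 50\right)^{2} = \left(\left(-504 + 0\right) + 50\right)^{2} = \left(-504 + 50\right)^{2} = \left(-454\right)^{2} = 206116$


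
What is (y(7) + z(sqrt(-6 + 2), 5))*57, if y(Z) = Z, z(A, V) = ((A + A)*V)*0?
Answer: 399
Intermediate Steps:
z(A, V) = 0 (z(A, V) = ((2*A)*V)*0 = (2*A*V)*0 = 0)
(y(7) + z(sqrt(-6 + 2), 5))*57 = (7 + 0)*57 = 7*57 = 399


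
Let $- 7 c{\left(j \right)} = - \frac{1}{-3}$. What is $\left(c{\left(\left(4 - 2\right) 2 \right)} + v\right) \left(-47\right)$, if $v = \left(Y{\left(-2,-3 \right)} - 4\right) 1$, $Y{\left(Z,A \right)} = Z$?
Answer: $\frac{5969}{21} \approx 284.24$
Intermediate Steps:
$v = -6$ ($v = \left(-2 - 4\right) 1 = \left(-6\right) 1 = -6$)
$c{\left(j \right)} = - \frac{1}{21}$ ($c{\left(j \right)} = - \frac{\left(-1\right) \frac{1}{-3}}{7} = - \frac{\left(-1\right) \left(- \frac{1}{3}\right)}{7} = \left(- \frac{1}{7}\right) \frac{1}{3} = - \frac{1}{21}$)
$\left(c{\left(\left(4 - 2\right) 2 \right)} + v\right) \left(-47\right) = \left(- \frac{1}{21} - 6\right) \left(-47\right) = \left(- \frac{127}{21}\right) \left(-47\right) = \frac{5969}{21}$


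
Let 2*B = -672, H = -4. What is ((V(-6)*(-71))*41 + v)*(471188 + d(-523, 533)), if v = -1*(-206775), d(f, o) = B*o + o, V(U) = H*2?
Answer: 67324025879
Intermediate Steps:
B = -336 (B = (½)*(-672) = -336)
V(U) = -8 (V(U) = -4*2 = -8)
d(f, o) = -335*o (d(f, o) = -336*o + o = -335*o)
v = 206775
((V(-6)*(-71))*41 + v)*(471188 + d(-523, 533)) = (-8*(-71)*41 + 206775)*(471188 - 335*533) = (568*41 + 206775)*(471188 - 178555) = (23288 + 206775)*292633 = 230063*292633 = 67324025879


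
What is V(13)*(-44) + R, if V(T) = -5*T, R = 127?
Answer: 2987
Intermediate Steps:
V(13)*(-44) + R = -5*13*(-44) + 127 = -65*(-44) + 127 = 2860 + 127 = 2987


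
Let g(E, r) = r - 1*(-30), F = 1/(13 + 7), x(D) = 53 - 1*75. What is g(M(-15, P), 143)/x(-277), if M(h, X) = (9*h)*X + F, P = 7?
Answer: -173/22 ≈ -7.8636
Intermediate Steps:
x(D) = -22 (x(D) = 53 - 75 = -22)
F = 1/20 ≈ 0.050000
M(h, X) = 1/20 + 9*X*h (M(h, X) = (9*h)*X + 1/20 = 9*X*h + 1/20 = 1/20 + 9*X*h)
g(E, r) = 30 + r (g(E, r) = r + 30 = 30 + r)
g(M(-15, P), 143)/x(-277) = (30 + 143)/(-22) = 173*(-1/22) = -173/22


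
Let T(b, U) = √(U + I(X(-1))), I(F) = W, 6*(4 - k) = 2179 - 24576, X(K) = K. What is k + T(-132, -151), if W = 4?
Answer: 22421/6 + 7*I*√3 ≈ 3736.8 + 12.124*I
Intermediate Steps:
k = 22421/6 (k = 4 - (2179 - 24576)/6 = 4 - ⅙*(-22397) = 4 + 22397/6 = 22421/6 ≈ 3736.8)
I(F) = 4
T(b, U) = √(4 + U) (T(b, U) = √(U + 4) = √(4 + U))
k + T(-132, -151) = 22421/6 + √(4 - 151) = 22421/6 + √(-147) = 22421/6 + 7*I*√3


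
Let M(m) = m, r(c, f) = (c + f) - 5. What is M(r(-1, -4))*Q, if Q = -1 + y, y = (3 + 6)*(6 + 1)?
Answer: -620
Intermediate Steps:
r(c, f) = -5 + c + f
y = 63 (y = 9*7 = 63)
Q = 62 (Q = -1 + 63 = 62)
M(r(-1, -4))*Q = (-5 - 1 - 4)*62 = -10*62 = -620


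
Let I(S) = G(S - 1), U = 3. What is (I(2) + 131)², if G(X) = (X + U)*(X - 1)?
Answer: 17161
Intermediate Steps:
G(X) = (-1 + X)*(3 + X) (G(X) = (X + 3)*(X - 1) = (3 + X)*(-1 + X) = (-1 + X)*(3 + X))
I(S) = -5 + (-1 + S)² + 2*S (I(S) = -3 + (S - 1)² + 2*(S - 1) = -3 + (-1 + S)² + 2*(-1 + S) = -3 + (-1 + S)² + (-2 + 2*S) = -5 + (-1 + S)² + 2*S)
(I(2) + 131)² = ((-4 + 2²) + 131)² = ((-4 + 4) + 131)² = (0 + 131)² = 131² = 17161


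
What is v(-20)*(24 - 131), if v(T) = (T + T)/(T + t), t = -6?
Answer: -2140/13 ≈ -164.62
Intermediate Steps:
v(T) = 2*T/(-6 + T) (v(T) = (T + T)/(T - 6) = (2*T)/(-6 + T) = 2*T/(-6 + T))
v(-20)*(24 - 131) = (2*(-20)/(-6 - 20))*(24 - 131) = (2*(-20)/(-26))*(-107) = (2*(-20)*(-1/26))*(-107) = (20/13)*(-107) = -2140/13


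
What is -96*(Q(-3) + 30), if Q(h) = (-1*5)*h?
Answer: -4320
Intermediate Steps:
Q(h) = -5*h
-96*(Q(-3) + 30) = -96*(-5*(-3) + 30) = -96*(15 + 30) = -96*45 = -4320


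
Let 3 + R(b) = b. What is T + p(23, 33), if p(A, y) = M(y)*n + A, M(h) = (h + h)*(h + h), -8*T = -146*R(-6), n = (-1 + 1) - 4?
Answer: -70261/4 ≈ -17565.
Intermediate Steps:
R(b) = -3 + b
n = -4 (n = 0 - 4 = -4)
T = -657/4 (T = -(-73)*(-3 - 6)/4 = -(-73)*(-9)/4 = -1/8*1314 = -657/4 ≈ -164.25)
M(h) = 4*h**2 (M(h) = (2*h)*(2*h) = 4*h**2)
p(A, y) = A - 16*y**2 (p(A, y) = (4*y**2)*(-4) + A = -16*y**2 + A = A - 16*y**2)
T + p(23, 33) = -657/4 + (23 - 16*33**2) = -657/4 + (23 - 16*1089) = -657/4 + (23 - 17424) = -657/4 - 17401 = -70261/4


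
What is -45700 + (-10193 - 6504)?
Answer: -62397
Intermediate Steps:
-45700 + (-10193 - 6504) = -45700 - 16697 = -62397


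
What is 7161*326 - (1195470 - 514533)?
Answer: 1653549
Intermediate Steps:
7161*326 - (1195470 - 514533) = 2334486 - 1*680937 = 2334486 - 680937 = 1653549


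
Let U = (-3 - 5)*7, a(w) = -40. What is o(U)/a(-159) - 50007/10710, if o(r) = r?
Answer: -11671/3570 ≈ -3.2692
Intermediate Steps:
U = -56 (U = -8*7 = -56)
o(U)/a(-159) - 50007/10710 = -56/(-40) - 50007/10710 = -56*(-1/40) - 50007*1/10710 = 7/5 - 16669/3570 = -11671/3570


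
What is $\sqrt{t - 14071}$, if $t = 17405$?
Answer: $\sqrt{3334} \approx 57.741$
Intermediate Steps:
$\sqrt{t - 14071} = \sqrt{17405 - 14071} = \sqrt{3334}$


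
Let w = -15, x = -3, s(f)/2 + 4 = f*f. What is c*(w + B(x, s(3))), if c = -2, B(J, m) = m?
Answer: 10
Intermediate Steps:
s(f) = -8 + 2*f² (s(f) = -8 + 2*(f*f) = -8 + 2*f²)
c*(w + B(x, s(3))) = -2*(-15 + (-8 + 2*3²)) = -2*(-15 + (-8 + 2*9)) = -2*(-15 + (-8 + 18)) = -2*(-15 + 10) = -2*(-5) = 10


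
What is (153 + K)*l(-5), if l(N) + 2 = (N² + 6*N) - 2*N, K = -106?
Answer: 141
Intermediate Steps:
l(N) = -2 + N² + 4*N (l(N) = -2 + ((N² + 6*N) - 2*N) = -2 + (N² + 4*N) = -2 + N² + 4*N)
(153 + K)*l(-5) = (153 - 106)*(-2 + (-5)² + 4*(-5)) = 47*(-2 + 25 - 20) = 47*3 = 141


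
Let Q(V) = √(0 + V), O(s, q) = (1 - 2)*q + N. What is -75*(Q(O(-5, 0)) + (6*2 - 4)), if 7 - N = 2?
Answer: -600 - 75*√5 ≈ -767.71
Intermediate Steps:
N = 5 (N = 7 - 1*2 = 7 - 2 = 5)
O(s, q) = 5 - q (O(s, q) = (1 - 2)*q + 5 = -q + 5 = 5 - q)
Q(V) = √V
-75*(Q(O(-5, 0)) + (6*2 - 4)) = -75*(√(5 - 1*0) + (6*2 - 4)) = -75*(√(5 + 0) + (12 - 4)) = -75*(√5 + 8) = -75*(8 + √5) = -600 - 75*√5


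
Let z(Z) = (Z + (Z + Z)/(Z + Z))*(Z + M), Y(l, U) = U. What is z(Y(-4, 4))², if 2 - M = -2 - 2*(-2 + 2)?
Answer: 1600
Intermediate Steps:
M = 4 (M = 2 - (-2 - 2*(-2 + 2)) = 2 - (-2 - 2*0) = 2 - (-2 + 0) = 2 - 1*(-2) = 2 + 2 = 4)
z(Z) = (1 + Z)*(4 + Z) (z(Z) = (Z + (Z + Z)/(Z + Z))*(Z + 4) = (Z + (2*Z)/((2*Z)))*(4 + Z) = (Z + (2*Z)*(1/(2*Z)))*(4 + Z) = (Z + 1)*(4 + Z) = (1 + Z)*(4 + Z))
z(Y(-4, 4))² = (4 + 4² + 5*4)² = (4 + 16 + 20)² = 40² = 1600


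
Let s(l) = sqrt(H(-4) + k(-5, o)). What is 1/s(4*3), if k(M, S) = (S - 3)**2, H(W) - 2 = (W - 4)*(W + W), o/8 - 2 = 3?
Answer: sqrt(1435)/1435 ≈ 0.026398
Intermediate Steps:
o = 40 (o = 16 + 8*3 = 16 + 24 = 40)
H(W) = 2 + 2*W*(-4 + W) (H(W) = 2 + (W - 4)*(W + W) = 2 + (-4 + W)*(2*W) = 2 + 2*W*(-4 + W))
k(M, S) = (-3 + S)**2
s(l) = sqrt(1435) (s(l) = sqrt((2 - 8*(-4) + 2*(-4)**2) + (-3 + 40)**2) = sqrt((2 + 32 + 2*16) + 37**2) = sqrt((2 + 32 + 32) + 1369) = sqrt(66 + 1369) = sqrt(1435))
1/s(4*3) = 1/(sqrt(1435)) = sqrt(1435)/1435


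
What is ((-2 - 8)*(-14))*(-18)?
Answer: -2520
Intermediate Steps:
((-2 - 8)*(-14))*(-18) = -10*(-14)*(-18) = 140*(-18) = -2520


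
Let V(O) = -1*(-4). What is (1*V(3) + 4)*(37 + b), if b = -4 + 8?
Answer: 328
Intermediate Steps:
V(O) = 4
b = 4
(1*V(3) + 4)*(37 + b) = (1*4 + 4)*(37 + 4) = (4 + 4)*41 = 8*41 = 328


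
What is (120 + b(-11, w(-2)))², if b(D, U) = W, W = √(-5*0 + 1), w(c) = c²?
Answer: 14641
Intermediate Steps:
W = 1 (W = √(0 + 1) = √1 = 1)
b(D, U) = 1
(120 + b(-11, w(-2)))² = (120 + 1)² = 121² = 14641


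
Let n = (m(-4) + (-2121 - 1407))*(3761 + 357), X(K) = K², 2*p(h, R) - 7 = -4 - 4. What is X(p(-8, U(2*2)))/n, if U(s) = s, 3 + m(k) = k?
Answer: -1/58228520 ≈ -1.7174e-8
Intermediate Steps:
m(k) = -3 + k
p(h, R) = -½ (p(h, R) = 7/2 + (-4 - 4)/2 = 7/2 + (½)*(-8) = 7/2 - 4 = -½)
n = -14557130 (n = ((-3 - 4) + (-2121 - 1407))*(3761 + 357) = (-7 - 3528)*4118 = -3535*4118 = -14557130)
X(p(-8, U(2*2)))/n = (-½)²/(-14557130) = (¼)*(-1/14557130) = -1/58228520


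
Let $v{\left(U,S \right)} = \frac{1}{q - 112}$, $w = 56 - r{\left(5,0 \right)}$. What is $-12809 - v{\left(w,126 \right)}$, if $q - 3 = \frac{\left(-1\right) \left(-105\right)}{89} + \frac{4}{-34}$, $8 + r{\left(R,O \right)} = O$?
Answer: $- \frac{2091836277}{163310} \approx -12809.0$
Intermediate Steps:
$r{\left(R,O \right)} = -8 + O$
$q = \frac{6146}{1513}$ ($q = 3 + \left(\frac{\left(-1\right) \left(-105\right)}{89} + \frac{4}{-34}\right) = 3 + \left(105 \cdot \frac{1}{89} + 4 \left(- \frac{1}{34}\right)\right) = 3 + \left(\frac{105}{89} - \frac{2}{17}\right) = 3 + \frac{1607}{1513} = \frac{6146}{1513} \approx 4.0621$)
$w = 64$ ($w = 56 - \left(-8 + 0\right) = 56 - -8 = 56 + 8 = 64$)
$v{\left(U,S \right)} = - \frac{1513}{163310}$ ($v{\left(U,S \right)} = \frac{1}{\frac{6146}{1513} - 112} = \frac{1}{- \frac{163310}{1513}} = - \frac{1513}{163310}$)
$-12809 - v{\left(w,126 \right)} = -12809 - - \frac{1513}{163310} = -12809 + \frac{1513}{163310} = - \frac{2091836277}{163310}$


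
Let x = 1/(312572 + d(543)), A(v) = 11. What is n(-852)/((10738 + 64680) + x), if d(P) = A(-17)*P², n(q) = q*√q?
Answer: -2019757448*I*√213/89393231933 ≈ -0.32975*I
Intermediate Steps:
n(q) = q^(3/2)
d(P) = 11*P²
x = 1/3555911 (x = 1/(312572 + 11*543²) = 1/(312572 + 11*294849) = 1/(312572 + 3243339) = 1/3555911 ≈ 2.8122e-7)
n(-852)/((10738 + 64680) + x) = (-852)^(3/2)/((10738 + 64680) + 1/3555911) = (-1704*I*√213)/(75418 + 1/3555911) = (-1704*I*√213)/(268179695799/3555911) = -1704*I*√213*(3555911/268179695799) = -2019757448*I*√213/89393231933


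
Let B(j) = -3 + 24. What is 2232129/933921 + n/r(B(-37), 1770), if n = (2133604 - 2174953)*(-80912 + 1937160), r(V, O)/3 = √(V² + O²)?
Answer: 744043/311307 - 25584666184*√348149/1044447 ≈ -1.4454e+7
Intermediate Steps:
B(j) = 21
r(V, O) = 3*√(O² + V²) (r(V, O) = 3*√(V² + O²) = 3*√(O² + V²))
n = -76753998552 (n = -41349*1856248 = -76753998552)
2232129/933921 + n/r(B(-37), 1770) = 2232129/933921 - 76753998552*1/(3*√(1770² + 21²)) = 2232129*(1/933921) - 76753998552*1/(3*√(3132900 + 441)) = 744043/311307 - 76753998552*√348149/3133341 = 744043/311307 - 25584666184*√348149/1044447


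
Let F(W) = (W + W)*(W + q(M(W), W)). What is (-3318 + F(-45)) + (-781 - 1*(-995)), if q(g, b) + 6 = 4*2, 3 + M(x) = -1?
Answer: 766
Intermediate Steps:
M(x) = -4 (M(x) = -3 - 1 = -4)
q(g, b) = 2 (q(g, b) = -6 + 4*2 = -6 + 8 = 2)
F(W) = 2*W*(2 + W) (F(W) = (W + W)*(W + 2) = (2*W)*(2 + W) = 2*W*(2 + W))
(-3318 + F(-45)) + (-781 - 1*(-995)) = (-3318 + 2*(-45)*(2 - 45)) + (-781 - 1*(-995)) = (-3318 + 2*(-45)*(-43)) + (-781 + 995) = (-3318 + 3870) + 214 = 552 + 214 = 766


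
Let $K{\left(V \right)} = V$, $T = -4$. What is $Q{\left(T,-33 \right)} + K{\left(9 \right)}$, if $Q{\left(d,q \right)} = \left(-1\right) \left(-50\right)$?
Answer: $59$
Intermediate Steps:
$Q{\left(d,q \right)} = 50$
$Q{\left(T,-33 \right)} + K{\left(9 \right)} = 50 + 9 = 59$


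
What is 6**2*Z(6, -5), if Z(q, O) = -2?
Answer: -72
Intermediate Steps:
6**2*Z(6, -5) = 6**2*(-2) = 36*(-2) = -72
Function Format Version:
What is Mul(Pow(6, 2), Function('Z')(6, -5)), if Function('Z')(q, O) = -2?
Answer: -72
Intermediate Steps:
Mul(Pow(6, 2), Function('Z')(6, -5)) = Mul(Pow(6, 2), -2) = Mul(36, -2) = -72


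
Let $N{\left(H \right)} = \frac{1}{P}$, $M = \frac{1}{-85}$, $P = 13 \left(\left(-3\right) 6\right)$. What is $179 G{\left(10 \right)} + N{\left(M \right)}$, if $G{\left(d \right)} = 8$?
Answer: $\frac{335087}{234} \approx 1432.0$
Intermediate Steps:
$P = -234$ ($P = 13 \left(-18\right) = -234$)
$M = - \frac{1}{85} \approx -0.011765$
$N{\left(H \right)} = - \frac{1}{234}$ ($N{\left(H \right)} = \frac{1}{-234} = - \frac{1}{234}$)
$179 G{\left(10 \right)} + N{\left(M \right)} = 179 \cdot 8 - \frac{1}{234} = 1432 - \frac{1}{234} = \frac{335087}{234}$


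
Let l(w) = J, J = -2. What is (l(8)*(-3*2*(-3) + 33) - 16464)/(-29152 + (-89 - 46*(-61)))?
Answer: 16566/26435 ≈ 0.62667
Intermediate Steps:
l(w) = -2
(l(8)*(-3*2*(-3) + 33) - 16464)/(-29152 + (-89 - 46*(-61))) = (-2*(-3*2*(-3) + 33) - 16464)/(-29152 + (-89 - 46*(-61))) = (-2*(-6*(-3) + 33) - 16464)/(-29152 + (-89 + 2806)) = (-2*(18 + 33) - 16464)/(-29152 + 2717) = (-2*51 - 16464)/(-26435) = (-102 - 16464)*(-1/26435) = -16566*(-1/26435) = 16566/26435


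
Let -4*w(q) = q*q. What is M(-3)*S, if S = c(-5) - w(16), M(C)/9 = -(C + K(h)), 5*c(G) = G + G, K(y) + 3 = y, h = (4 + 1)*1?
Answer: 558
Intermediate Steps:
h = 5 (h = 5*1 = 5)
K(y) = -3 + y
c(G) = 2*G/5 (c(G) = (G + G)/5 = (2*G)/5 = 2*G/5)
M(C) = -18 - 9*C (M(C) = 9*(-(C + (-3 + 5))) = 9*(-(C + 2)) = 9*(-(2 + C)) = 9*(-2 - C) = -18 - 9*C)
w(q) = -q²/4 (w(q) = -q*q/4 = -q²/4)
S = 62 (S = (⅖)*(-5) - (-1)*16²/4 = -2 - (-1)*256/4 = -2 - 1*(-64) = -2 + 64 = 62)
M(-3)*S = (-18 - 9*(-3))*62 = (-18 + 27)*62 = 9*62 = 558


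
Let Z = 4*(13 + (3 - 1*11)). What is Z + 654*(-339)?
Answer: -221686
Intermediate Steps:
Z = 20 (Z = 4*(13 + (3 - 11)) = 4*(13 - 8) = 4*5 = 20)
Z + 654*(-339) = 20 + 654*(-339) = 20 - 221706 = -221686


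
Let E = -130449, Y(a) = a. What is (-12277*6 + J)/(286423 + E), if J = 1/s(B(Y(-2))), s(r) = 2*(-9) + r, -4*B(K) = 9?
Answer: -2983313/6316947 ≈ -0.47227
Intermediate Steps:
B(K) = -9/4 (B(K) = -1/4*9 = -9/4)
s(r) = -18 + r
J = -4/81 (J = 1/(-18 - 9/4) = 1/(-81/4) = -4/81 ≈ -0.049383)
(-12277*6 + J)/(286423 + E) = (-12277*6 - 4/81)/(286423 - 130449) = (-73662 - 4/81)/155974 = -5966626/81*1/155974 = -2983313/6316947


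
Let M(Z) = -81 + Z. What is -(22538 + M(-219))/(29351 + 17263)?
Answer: -11119/23307 ≈ -0.47707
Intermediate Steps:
-(22538 + M(-219))/(29351 + 17263) = -(22538 + (-81 - 219))/(29351 + 17263) = -(22538 - 300)/46614 = -22238/46614 = -1*11119/23307 = -11119/23307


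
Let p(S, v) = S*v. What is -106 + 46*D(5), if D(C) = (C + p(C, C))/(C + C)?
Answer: 32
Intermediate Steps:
D(C) = (C + C²)/(2*C) (D(C) = (C + C*C)/(C + C) = (C + C²)/((2*C)) = (C + C²)*(1/(2*C)) = (C + C²)/(2*C))
-106 + 46*D(5) = -106 + 46*(½ + (½)*5) = -106 + 46*(½ + 5/2) = -106 + 46*3 = -106 + 138 = 32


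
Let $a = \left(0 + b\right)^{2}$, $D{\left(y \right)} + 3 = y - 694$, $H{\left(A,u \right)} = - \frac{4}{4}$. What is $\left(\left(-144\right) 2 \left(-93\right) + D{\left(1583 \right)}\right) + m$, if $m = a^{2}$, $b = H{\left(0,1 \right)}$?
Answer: $27671$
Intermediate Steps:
$H{\left(A,u \right)} = -1$ ($H{\left(A,u \right)} = \left(-4\right) \frac{1}{4} = -1$)
$b = -1$
$D{\left(y \right)} = -697 + y$ ($D{\left(y \right)} = -3 + \left(y - 694\right) = -3 + \left(-694 + y\right) = -697 + y$)
$a = 1$ ($a = \left(0 - 1\right)^{2} = \left(-1\right)^{2} = 1$)
$m = 1$ ($m = 1^{2} = 1$)
$\left(\left(-144\right) 2 \left(-93\right) + D{\left(1583 \right)}\right) + m = \left(\left(-144\right) 2 \left(-93\right) + \left(-697 + 1583\right)\right) + 1 = \left(\left(-288\right) \left(-93\right) + 886\right) + 1 = \left(26784 + 886\right) + 1 = 27670 + 1 = 27671$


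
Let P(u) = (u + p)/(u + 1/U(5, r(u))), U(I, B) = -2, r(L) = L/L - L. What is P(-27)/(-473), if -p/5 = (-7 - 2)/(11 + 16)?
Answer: -152/78045 ≈ -0.0019476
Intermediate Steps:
r(L) = 1 - L
p = 5/3 (p = -5*(-7 - 2)/(11 + 16) = -(-45)/27 = -5*(-⅓) = 5/3 ≈ 1.6667)
P(u) = (5/3 + u)/(-½ + u) (P(u) = (u + 5/3)/(u + 1/(-2)) = (5/3 + u)/(u - ½) = (5/3 + u)/(-½ + u))
P(-27)/(-473) = (2*(5 + 3*(-27))/(3*(-1 + 2*(-27))))/(-473) = (2*(5 - 81)/(3*(-1 - 54)))*(-1/473) = ((⅔)*(-76)/(-55))*(-1/473) = ((⅔)*(-1/55)*(-76))*(-1/473) = (152/165)*(-1/473) = -152/78045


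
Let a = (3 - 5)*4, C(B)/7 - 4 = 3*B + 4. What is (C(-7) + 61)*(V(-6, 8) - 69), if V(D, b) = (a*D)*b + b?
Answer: -9690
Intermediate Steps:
C(B) = 56 + 21*B (C(B) = 28 + 7*(3*B + 4) = 28 + 7*(4 + 3*B) = 28 + (28 + 21*B) = 56 + 21*B)
a = -8 (a = -2*4 = -8)
V(D, b) = b - 8*D*b (V(D, b) = (-8*D)*b + b = -8*D*b + b = b - 8*D*b)
(C(-7) + 61)*(V(-6, 8) - 69) = ((56 + 21*(-7)) + 61)*(8*(1 - 8*(-6)) - 69) = ((56 - 147) + 61)*(8*(1 + 48) - 69) = (-91 + 61)*(8*49 - 69) = -30*(392 - 69) = -30*323 = -9690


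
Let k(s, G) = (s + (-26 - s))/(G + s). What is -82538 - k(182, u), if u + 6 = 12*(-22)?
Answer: -3631685/44 ≈ -82538.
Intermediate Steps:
u = -270 (u = -6 + 12*(-22) = -6 - 264 = -270)
k(s, G) = -26/(G + s)
-82538 - k(182, u) = -82538 - (-26)/(-270 + 182) = -82538 - (-26)/(-88) = -82538 - (-26)*(-1)/88 = -82538 - 1*13/44 = -82538 - 13/44 = -3631685/44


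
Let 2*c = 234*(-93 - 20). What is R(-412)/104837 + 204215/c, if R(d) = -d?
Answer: -21403840903/1386049977 ≈ -15.442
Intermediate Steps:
c = -13221 (c = (234*(-93 - 20))/2 = (234*(-113))/2 = (½)*(-26442) = -13221)
R(-412)/104837 + 204215/c = -1*(-412)/104837 + 204215/(-13221) = 412*(1/104837) + 204215*(-1/13221) = 412/104837 - 204215/13221 = -21403840903/1386049977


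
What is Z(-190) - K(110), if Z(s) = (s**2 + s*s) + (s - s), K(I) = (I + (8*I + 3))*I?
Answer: -37030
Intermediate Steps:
K(I) = I*(3 + 9*I) (K(I) = (I + (3 + 8*I))*I = (3 + 9*I)*I = I*(3 + 9*I))
Z(s) = 2*s**2 (Z(s) = (s**2 + s**2) + 0 = 2*s**2 + 0 = 2*s**2)
Z(-190) - K(110) = 2*(-190)**2 - 3*110*(1 + 3*110) = 2*36100 - 3*110*(1 + 330) = 72200 - 3*110*331 = 72200 - 1*109230 = 72200 - 109230 = -37030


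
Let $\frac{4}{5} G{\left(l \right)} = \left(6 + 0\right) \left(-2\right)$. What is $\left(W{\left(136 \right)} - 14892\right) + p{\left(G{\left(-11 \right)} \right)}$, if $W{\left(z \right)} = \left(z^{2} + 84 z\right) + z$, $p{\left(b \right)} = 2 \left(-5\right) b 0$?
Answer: $15164$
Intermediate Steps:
$G{\left(l \right)} = -15$ ($G{\left(l \right)} = \frac{5 \left(6 + 0\right) \left(-2\right)}{4} = \frac{5 \cdot 6 \left(-2\right)}{4} = \frac{5}{4} \left(-12\right) = -15$)
$p{\left(b \right)} = 0$ ($p{\left(b \right)} = - 10 b 0 = 0$)
$W{\left(z \right)} = z^{2} + 85 z$
$\left(W{\left(136 \right)} - 14892\right) + p{\left(G{\left(-11 \right)} \right)} = \left(136 \left(85 + 136\right) - 14892\right) + 0 = \left(136 \cdot 221 - 14892\right) + 0 = \left(30056 - 14892\right) + 0 = 15164 + 0 = 15164$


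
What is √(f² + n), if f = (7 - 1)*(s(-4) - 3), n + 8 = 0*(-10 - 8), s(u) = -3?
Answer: 2*√322 ≈ 35.889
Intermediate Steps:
n = -8 (n = -8 + 0*(-10 - 8) = -8 + 0*(-18) = -8 + 0 = -8)
f = -36 (f = (7 - 1)*(-3 - 3) = 6*(-6) = -36)
√(f² + n) = √((-36)² - 8) = √(1296 - 8) = √1288 = 2*√322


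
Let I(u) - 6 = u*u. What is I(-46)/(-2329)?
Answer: -2122/2329 ≈ -0.91112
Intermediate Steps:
I(u) = 6 + u² (I(u) = 6 + u*u = 6 + u²)
I(-46)/(-2329) = (6 + (-46)²)/(-2329) = (6 + 2116)*(-1/2329) = 2122*(-1/2329) = -2122/2329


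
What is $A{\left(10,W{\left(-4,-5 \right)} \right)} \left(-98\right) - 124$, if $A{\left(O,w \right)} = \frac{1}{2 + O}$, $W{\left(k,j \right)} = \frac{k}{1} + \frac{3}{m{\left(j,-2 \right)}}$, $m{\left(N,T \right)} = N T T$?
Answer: $- \frac{793}{6} \approx -132.17$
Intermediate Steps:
$m{\left(N,T \right)} = N T^{2}$
$W{\left(k,j \right)} = k + \frac{3}{4 j}$ ($W{\left(k,j \right)} = \frac{k}{1} + \frac{3}{j \left(-2\right)^{2}} = k 1 + \frac{3}{j 4} = k + \frac{3}{4 j}$)
$A{\left(10,W{\left(-4,-5 \right)} \right)} \left(-98\right) - 124 = \frac{1}{2 + 10} \left(-98\right) - 124 = \frac{1}{12} \left(-98\right) - 124 = - \frac{49}{6} - 124 = - \frac{793}{6}$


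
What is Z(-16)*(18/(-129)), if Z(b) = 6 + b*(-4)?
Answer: -420/43 ≈ -9.7674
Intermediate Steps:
Z(b) = 6 - 4*b
Z(-16)*(18/(-129)) = (6 - 4*(-16))*(18/(-129)) = (6 + 64)*(18*(-1/129)) = 70*(-6/43) = -420/43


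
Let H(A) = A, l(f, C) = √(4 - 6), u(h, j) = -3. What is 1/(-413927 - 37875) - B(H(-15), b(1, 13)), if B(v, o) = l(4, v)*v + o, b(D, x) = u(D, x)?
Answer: 1355405/451802 + 15*I*√2 ≈ 3.0 + 21.213*I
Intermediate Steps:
b(D, x) = -3
l(f, C) = I*√2 (l(f, C) = √(-2) = I*√2)
B(v, o) = o + I*v*√2 (B(v, o) = (I*√2)*v + o = I*v*√2 + o = o + I*v*√2)
1/(-413927 - 37875) - B(H(-15), b(1, 13)) = 1/(-413927 - 37875) - (-3 + I*(-15)*√2) = 1/(-451802) - (-3 - 15*I*√2) = -1/451802 + (3 + 15*I*√2) = 1355405/451802 + 15*I*√2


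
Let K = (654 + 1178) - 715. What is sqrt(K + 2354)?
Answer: sqrt(3471) ≈ 58.915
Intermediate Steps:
K = 1117 (K = 1832 - 715 = 1117)
sqrt(K + 2354) = sqrt(1117 + 2354) = sqrt(3471)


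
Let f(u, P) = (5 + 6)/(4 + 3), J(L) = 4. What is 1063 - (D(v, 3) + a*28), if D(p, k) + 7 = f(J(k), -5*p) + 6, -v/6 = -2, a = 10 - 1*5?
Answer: 6457/7 ≈ 922.43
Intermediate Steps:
a = 5 (a = 10 - 5 = 5)
f(u, P) = 11/7
v = 12 (v = -6*(-2) = 12)
D(p, k) = 4/7 (D(p, k) = -7 + (11/7 + 6) = -7 + 53/7 = 4/7)
1063 - (D(v, 3) + a*28) = 1063 - (4/7 + 5*28) = 1063 - (4/7 + 140) = 1063 - 1*984/7 = 1063 - 984/7 = 6457/7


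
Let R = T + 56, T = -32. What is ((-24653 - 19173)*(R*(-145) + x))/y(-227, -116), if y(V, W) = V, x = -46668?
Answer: -2197786248/227 ≈ -9.6819e+6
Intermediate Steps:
R = 24 (R = -32 + 56 = 24)
((-24653 - 19173)*(R*(-145) + x))/y(-227, -116) = ((-24653 - 19173)*(24*(-145) - 46668))/(-227) = -43826*(-3480 - 46668)*(-1/227) = -43826*(-50148)*(-1/227) = 2197786248*(-1/227) = -2197786248/227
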